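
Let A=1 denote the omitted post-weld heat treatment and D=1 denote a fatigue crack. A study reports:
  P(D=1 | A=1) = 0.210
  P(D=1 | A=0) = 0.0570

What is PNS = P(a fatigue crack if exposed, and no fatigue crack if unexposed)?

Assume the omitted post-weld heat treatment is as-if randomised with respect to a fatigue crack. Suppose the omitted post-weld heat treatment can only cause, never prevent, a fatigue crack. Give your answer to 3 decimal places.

Let p₁ = 0.21, p₀ = 0.057.
Under exogeneity and monotonicity, PNS = p₁ − p₀.
PNS = 0.21 − 0.057 = 0.153

PNS ≈ 0.153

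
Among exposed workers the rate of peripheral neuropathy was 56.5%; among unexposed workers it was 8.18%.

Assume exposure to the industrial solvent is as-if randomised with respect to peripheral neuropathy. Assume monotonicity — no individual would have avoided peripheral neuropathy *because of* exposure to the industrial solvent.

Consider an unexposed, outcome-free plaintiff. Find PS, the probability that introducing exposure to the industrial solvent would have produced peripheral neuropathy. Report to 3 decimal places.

PS ≈ 0.526

p₁ = 0.565, p₀ = 0.0818.
Under exogeneity and monotonicity, PS = (p₁ − p₀) / (1 − p₀).
PS = (0.565 − 0.0818) / (1 − 0.0818) = 0.4832 / 0.9182 ≈ 0.5262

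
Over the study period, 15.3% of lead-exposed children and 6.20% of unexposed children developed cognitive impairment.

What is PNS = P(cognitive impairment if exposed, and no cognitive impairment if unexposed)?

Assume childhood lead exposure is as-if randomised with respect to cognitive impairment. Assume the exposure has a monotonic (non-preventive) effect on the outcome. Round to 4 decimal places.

PNS ≈ 0.0910

p₁ = 0.153, p₀ = 0.062.
Under exogeneity and monotonicity, PNS = p₁ − p₀.
PNS = 0.153 − 0.062 = 0.091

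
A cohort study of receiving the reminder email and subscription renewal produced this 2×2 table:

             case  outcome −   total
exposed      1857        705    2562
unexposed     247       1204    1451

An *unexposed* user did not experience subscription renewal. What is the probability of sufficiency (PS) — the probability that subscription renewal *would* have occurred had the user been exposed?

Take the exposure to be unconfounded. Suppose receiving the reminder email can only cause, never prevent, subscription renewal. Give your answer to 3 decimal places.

PS ≈ 0.668

p₁ = P(outcome | exposed) = 1857/2562 = 0.72482
p₀ = P(outcome | unexposed) = 247/1451 = 0.17023
Under exogeneity and monotonicity, PS = (p₁ − p₀)/(1 − p₀).
PS = (0.72482 − 0.17023) / 0.82977 ≈ 0.6684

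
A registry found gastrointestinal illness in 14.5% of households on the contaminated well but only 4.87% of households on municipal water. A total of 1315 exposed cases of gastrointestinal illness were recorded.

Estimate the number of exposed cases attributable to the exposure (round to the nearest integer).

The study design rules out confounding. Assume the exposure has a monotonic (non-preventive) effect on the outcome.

about 873 cases

p₁ = 0.145, p₀ = 0.0487.
PN = (p₁ − p₀)/p₁ = (0.145 − 0.0487) / 0.145 ≈ 0.66414.
Attributable cases ≈ PN × (exposed cases) = 0.66414 × 1315 ≈ 873.34.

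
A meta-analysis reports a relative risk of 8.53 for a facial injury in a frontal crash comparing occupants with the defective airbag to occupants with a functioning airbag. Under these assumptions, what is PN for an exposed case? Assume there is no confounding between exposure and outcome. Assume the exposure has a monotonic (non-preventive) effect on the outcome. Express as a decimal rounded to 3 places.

Under exogeneity and monotonicity, PN = (RR − 1) / RR = 1 − 1/RR.
PN = (8.53 − 1) / 8.53 = 7.53 / 8.53 ≈ 0.8828

PN ≈ 0.883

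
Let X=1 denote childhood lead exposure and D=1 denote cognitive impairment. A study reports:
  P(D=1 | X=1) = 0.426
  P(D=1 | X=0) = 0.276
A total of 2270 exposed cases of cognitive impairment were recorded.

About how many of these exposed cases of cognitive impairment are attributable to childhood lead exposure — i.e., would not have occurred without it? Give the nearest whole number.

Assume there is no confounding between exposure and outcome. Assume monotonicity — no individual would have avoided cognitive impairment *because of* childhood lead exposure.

Let p₁ = 0.426, p₀ = 0.276.
PN = (p₁ − p₀)/p₁ = (0.426 − 0.276) / 0.426 ≈ 0.35211.
Attributable cases ≈ PN × (exposed cases) = 0.35211 × 2270 ≈ 799.30.

about 799 cases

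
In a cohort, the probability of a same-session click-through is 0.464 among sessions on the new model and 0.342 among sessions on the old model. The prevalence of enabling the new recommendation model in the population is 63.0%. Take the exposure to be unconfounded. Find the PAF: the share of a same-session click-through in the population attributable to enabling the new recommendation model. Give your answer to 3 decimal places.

PAF ≈ 0.183

Let p₁ = 0.464, p₀ = 0.342.
Overall risk P(Y=1) = π·p₁ + (1−π)·p₀ = 0.63×0.464 + 0.37×0.342 = 0.41886.
Under exogeneity, PAF = [P(Y=1) − p₀] / P(Y=1).
PAF = (0.41886 − 0.342) / 0.41886 ≈ 0.1835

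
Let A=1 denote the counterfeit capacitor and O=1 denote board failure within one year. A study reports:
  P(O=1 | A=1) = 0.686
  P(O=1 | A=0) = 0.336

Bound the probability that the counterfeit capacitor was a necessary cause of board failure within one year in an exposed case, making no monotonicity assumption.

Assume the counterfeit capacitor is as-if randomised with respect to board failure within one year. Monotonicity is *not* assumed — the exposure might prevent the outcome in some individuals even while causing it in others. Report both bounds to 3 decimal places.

Let p₁ = 0.686, p₀ = 0.336.
Under exogeneity alone the bounds on PN are max{0,(p₁−p₀)/p₁} ≤ PN ≤ min{1,(1−p₀)/p₁}.
  lower = (p₁ − p₀)/p₁ = 0.35 / 0.686 ≈ 0.5102
  upper = min{1, (1 − p₀)/p₁} = 0.664 / 0.686 ≈ 0.9679

0.510 ≤ PN ≤ 0.968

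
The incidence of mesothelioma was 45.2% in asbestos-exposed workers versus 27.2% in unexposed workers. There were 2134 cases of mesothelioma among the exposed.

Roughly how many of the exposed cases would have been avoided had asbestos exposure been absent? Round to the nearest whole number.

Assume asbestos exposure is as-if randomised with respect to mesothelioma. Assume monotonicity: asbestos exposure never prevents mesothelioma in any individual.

about 850 cases

p₁ = 0.452, p₀ = 0.272.
PN = (p₁ − p₀)/p₁ = (0.452 − 0.272) / 0.452 ≈ 0.39823.
Attributable cases ≈ PN × (exposed cases) = 0.39823 × 2134 ≈ 849.82.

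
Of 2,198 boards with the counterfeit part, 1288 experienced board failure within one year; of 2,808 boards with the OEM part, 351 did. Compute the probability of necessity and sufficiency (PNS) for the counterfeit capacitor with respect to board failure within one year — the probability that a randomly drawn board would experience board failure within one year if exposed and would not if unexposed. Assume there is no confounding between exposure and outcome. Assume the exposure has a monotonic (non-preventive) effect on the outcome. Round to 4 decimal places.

PNS ≈ 0.4610

p₁ = P(outcome | exposed) = 1288/2198 = 0.58599
p₀ = P(outcome | unexposed) = 351/2808 = 0.125
Under exogeneity and monotonicity, PNS = p₁ − p₀.
PNS = 0.58599 − 0.125 = 0.46099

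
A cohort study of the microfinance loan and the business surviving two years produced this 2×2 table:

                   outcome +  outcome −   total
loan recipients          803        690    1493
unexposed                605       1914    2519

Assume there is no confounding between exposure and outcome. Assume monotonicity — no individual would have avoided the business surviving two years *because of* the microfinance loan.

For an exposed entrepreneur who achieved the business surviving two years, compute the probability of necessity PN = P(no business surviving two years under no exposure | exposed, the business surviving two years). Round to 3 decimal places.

p₁ = P(outcome | exposed) = 803/1493 = 0.53784
p₀ = P(outcome | unexposed) = 605/2519 = 0.24017
Under exogeneity and monotonicity, PN = (p₁ − p₀)/p₁.
PN = (0.53784 − 0.24017) / 0.53784 ≈ 0.5534

PN ≈ 0.553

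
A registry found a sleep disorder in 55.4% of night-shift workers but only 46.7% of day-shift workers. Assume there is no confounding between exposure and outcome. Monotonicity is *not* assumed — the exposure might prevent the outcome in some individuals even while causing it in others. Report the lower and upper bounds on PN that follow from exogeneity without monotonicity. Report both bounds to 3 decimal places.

p₁ = 0.554, p₀ = 0.467.
Under exogeneity alone the bounds on PN are max{0,(p₁−p₀)/p₁} ≤ PN ≤ min{1,(1−p₀)/p₁}.
  lower = (p₁ − p₀)/p₁ = 0.087 / 0.554 ≈ 0.1570
  upper = min{1, (1 − p₀)/p₁} = 0.533 / 0.554 ≈ 0.9621

0.157 ≤ PN ≤ 0.962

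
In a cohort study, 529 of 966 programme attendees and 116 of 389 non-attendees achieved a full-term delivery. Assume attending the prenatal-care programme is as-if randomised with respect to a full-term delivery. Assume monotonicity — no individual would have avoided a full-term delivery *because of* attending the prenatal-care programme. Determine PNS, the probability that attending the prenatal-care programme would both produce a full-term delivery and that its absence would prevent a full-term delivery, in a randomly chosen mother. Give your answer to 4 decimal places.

p₁ = P(outcome | exposed) = 529/966 = 0.54762
p₀ = P(outcome | unexposed) = 116/389 = 0.2982
Under exogeneity and monotonicity, PNS = p₁ − p₀.
PNS = 0.54762 − 0.2982 = 0.24942

PNS ≈ 0.2494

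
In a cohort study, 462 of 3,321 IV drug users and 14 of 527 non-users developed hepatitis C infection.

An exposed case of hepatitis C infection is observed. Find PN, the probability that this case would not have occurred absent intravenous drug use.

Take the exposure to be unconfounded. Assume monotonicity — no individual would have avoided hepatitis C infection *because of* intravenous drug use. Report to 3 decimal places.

p₁ = P(outcome | exposed) = 462/3321 = 0.13911
p₀ = P(outcome | unexposed) = 14/527 = 0.026565
Under exogeneity and monotonicity, PN = (p₁ − p₀) / p₁.
PN = (0.13911 − 0.026565) / 0.13911 = 0.11255 / 0.13911 ≈ 0.8090

PN ≈ 0.809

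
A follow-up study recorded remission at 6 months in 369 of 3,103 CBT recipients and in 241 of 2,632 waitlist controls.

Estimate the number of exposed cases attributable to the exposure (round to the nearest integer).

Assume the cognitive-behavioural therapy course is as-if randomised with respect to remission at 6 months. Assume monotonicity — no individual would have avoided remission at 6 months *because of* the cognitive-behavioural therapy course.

p₁ = P(outcome | exposed) = 369/3103 = 0.11892
p₀ = P(outcome | unexposed) = 241/2632 = 0.091565
PN = (p₁ − p₀)/p₁ = (0.11892 − 0.091565) / 0.11892 ≈ 0.23001.
Attributable cases ≈ PN × (exposed cases) = 0.23001 × 369 ≈ 84.87.

about 85 cases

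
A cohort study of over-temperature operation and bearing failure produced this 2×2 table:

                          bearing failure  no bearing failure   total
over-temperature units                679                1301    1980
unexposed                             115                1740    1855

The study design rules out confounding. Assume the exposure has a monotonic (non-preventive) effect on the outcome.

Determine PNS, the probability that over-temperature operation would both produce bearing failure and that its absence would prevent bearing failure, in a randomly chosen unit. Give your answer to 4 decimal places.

PNS ≈ 0.2809

p₁ = P(outcome | exposed) = 679/1980 = 0.34293
p₀ = P(outcome | unexposed) = 115/1855 = 0.061995
Under exogeneity and monotonicity, PNS = p₁ − p₀.
PNS = 0.34293 − 0.061995 = 0.28093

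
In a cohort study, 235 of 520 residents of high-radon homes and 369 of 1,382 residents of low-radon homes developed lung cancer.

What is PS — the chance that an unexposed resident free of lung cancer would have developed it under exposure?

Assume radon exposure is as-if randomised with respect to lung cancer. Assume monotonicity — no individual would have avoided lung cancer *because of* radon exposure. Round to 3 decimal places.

p₁ = P(outcome | exposed) = 235/520 = 0.45192
p₀ = P(outcome | unexposed) = 369/1382 = 0.267
Under exogeneity and monotonicity, PS = (p₁ − p₀) / (1 − p₀).
PS = (0.45192 − 0.267) / (1 − 0.267) = 0.18492 / 0.733 ≈ 0.2523

PS ≈ 0.252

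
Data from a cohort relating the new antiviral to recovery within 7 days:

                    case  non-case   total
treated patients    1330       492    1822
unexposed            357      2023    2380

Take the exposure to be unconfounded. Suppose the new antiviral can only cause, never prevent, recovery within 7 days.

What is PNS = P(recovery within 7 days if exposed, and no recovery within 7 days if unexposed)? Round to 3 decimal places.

PNS ≈ 0.580

p₁ = P(outcome | exposed) = 1330/1822 = 0.72997
p₀ = P(outcome | unexposed) = 357/2380 = 0.15
Under exogeneity and monotonicity, PNS = p₁ − p₀.
PNS = 0.72997 − 0.15 = 0.57997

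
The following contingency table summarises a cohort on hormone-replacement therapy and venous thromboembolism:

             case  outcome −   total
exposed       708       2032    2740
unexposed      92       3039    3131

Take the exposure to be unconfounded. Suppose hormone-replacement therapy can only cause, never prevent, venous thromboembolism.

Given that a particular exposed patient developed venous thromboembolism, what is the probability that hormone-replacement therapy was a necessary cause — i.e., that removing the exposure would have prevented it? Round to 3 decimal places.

PN ≈ 0.886

p₁ = P(outcome | exposed) = 708/2740 = 0.25839
p₀ = P(outcome | unexposed) = 92/3131 = 0.029384
Under exogeneity and monotonicity, PN = (p₁ − p₀)/p₁.
PN = (0.25839 − 0.029384) / 0.25839 ≈ 0.8863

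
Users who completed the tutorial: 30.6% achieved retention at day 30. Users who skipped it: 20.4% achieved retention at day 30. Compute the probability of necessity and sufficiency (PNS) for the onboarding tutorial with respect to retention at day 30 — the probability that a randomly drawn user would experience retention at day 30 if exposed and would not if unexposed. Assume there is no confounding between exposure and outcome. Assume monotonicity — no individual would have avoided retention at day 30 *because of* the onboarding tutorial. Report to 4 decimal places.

p₁ = 0.306, p₀ = 0.204.
Under exogeneity and monotonicity, PNS = p₁ − p₀.
PNS = 0.306 − 0.204 = 0.102

PNS ≈ 0.1020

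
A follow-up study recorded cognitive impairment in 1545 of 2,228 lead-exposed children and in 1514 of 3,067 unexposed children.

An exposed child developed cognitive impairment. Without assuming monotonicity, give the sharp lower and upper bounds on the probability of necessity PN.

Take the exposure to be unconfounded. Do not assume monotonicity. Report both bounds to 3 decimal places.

p₁ = P(outcome | exposed) = 1545/2228 = 0.69345
p₀ = P(outcome | unexposed) = 1514/3067 = 0.49364
Under exogeneity alone the bounds on PN are max{0,(p₁−p₀)/p₁} ≤ PN ≤ min{1,(1−p₀)/p₁}.
  lower = (p₁ − p₀)/p₁ = 0.19981 / 0.69345 ≈ 0.2881
  upper = min{1, (1 − p₀)/p₁} = 0.50636 / 0.69345 ≈ 0.7302

0.288 ≤ PN ≤ 0.730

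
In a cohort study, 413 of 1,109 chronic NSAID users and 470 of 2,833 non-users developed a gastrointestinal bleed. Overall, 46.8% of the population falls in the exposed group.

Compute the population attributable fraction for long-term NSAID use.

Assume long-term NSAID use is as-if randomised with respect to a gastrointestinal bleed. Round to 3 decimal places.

p₁ = P(outcome | exposed) = 413/1109 = 0.37241
p₀ = P(outcome | unexposed) = 470/2833 = 0.1659
Overall risk P(Y=1) = π·p₁ + (1−π)·p₀ = 0.468×0.37241 + 0.532×0.1659 = 0.26255.
Under exogeneity, PAF = [P(Y=1) − p₀] / P(Y=1).
PAF = (0.26255 − 0.1659) / 0.26255 ≈ 0.3681

PAF ≈ 0.368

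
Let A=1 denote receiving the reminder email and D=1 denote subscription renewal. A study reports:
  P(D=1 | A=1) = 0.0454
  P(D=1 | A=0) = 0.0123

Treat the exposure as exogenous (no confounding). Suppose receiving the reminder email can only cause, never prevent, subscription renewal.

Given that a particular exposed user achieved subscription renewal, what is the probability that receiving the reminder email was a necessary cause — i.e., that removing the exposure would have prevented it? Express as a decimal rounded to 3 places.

PN ≈ 0.729

Let p₁ = 0.0454, p₀ = 0.0123.
Under exogeneity and monotonicity, PN = (p₁ − p₀) / p₁.
PN = (0.0454 − 0.0123) / 0.0454 = 0.0331 / 0.0454 ≈ 0.7291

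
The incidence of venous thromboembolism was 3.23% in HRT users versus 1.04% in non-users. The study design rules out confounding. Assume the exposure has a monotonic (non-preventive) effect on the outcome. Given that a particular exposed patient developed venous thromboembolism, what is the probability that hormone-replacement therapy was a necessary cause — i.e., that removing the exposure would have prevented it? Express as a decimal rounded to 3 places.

p₁ = 0.0323, p₀ = 0.0104.
Under exogeneity and monotonicity, PN = (p₁ − p₀) / p₁.
PN = (0.0323 − 0.0104) / 0.0323 = 0.0219 / 0.0323 ≈ 0.6780

PN ≈ 0.678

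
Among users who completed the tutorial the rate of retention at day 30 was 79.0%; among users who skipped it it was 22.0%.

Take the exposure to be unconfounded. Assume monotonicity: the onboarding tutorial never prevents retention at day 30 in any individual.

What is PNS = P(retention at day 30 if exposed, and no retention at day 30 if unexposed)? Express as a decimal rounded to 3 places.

PNS ≈ 0.570

p₁ = 0.79, p₀ = 0.22.
Under exogeneity and monotonicity, PNS = p₁ − p₀.
PNS = 0.79 − 0.22 = 0.57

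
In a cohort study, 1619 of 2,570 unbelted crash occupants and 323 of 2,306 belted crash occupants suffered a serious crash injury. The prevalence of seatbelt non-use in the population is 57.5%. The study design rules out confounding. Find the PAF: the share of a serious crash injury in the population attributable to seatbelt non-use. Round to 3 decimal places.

p₁ = P(outcome | exposed) = 1619/2570 = 0.62996
p₀ = P(outcome | unexposed) = 323/2306 = 0.14007
Overall risk P(Y=1) = π·p₁ + (1−π)·p₀ = 0.575×0.62996 + 0.425×0.14007 = 0.42176.
Under exogeneity, PAF = [P(Y=1) − p₀] / P(Y=1).
PAF = (0.42176 − 0.14007) / 0.42176 ≈ 0.6679

PAF ≈ 0.668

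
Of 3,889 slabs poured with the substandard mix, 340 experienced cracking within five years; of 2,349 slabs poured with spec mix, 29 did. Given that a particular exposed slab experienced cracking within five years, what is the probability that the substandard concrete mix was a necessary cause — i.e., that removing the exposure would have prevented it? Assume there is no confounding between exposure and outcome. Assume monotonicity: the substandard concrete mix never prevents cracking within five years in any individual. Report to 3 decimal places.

p₁ = P(outcome | exposed) = 340/3889 = 0.087426
p₀ = P(outcome | unexposed) = 29/2349 = 0.012346
Under exogeneity and monotonicity, PN = (p₁ − p₀) / p₁.
PN = (0.087426 − 0.012346) / 0.087426 = 0.07508 / 0.087426 ≈ 0.8588

PN ≈ 0.859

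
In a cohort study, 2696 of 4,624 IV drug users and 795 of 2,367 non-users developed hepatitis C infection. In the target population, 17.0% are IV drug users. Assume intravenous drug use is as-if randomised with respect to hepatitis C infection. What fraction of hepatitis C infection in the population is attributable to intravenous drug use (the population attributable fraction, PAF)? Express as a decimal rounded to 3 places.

p₁ = P(outcome | exposed) = 2696/4624 = 0.58304
p₀ = P(outcome | unexposed) = 795/2367 = 0.33587
Overall risk P(Y=1) = π·p₁ + (1−π)·p₀ = 0.17×0.58304 + 0.83×0.33587 = 0.37789.
Under exogeneity, PAF = [P(Y=1) − p₀] / P(Y=1).
PAF = (0.37789 − 0.33587) / 0.37789 ≈ 0.1112

PAF ≈ 0.111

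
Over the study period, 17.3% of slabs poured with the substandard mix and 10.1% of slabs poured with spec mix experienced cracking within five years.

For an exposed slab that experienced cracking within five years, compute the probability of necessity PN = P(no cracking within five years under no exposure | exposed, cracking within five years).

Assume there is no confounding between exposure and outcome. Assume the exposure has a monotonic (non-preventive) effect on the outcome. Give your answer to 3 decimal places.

PN ≈ 0.416

p₁ = 0.173, p₀ = 0.101.
Under exogeneity and monotonicity, PN = (p₁ − p₀) / p₁.
PN = (0.173 − 0.101) / 0.173 = 0.072 / 0.173 ≈ 0.4162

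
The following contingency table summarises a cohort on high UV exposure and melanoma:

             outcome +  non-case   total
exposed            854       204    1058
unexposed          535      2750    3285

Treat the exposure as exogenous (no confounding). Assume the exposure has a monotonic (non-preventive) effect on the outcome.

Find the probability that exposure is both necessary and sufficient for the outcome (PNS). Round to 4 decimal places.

PNS ≈ 0.6443

p₁ = P(outcome | exposed) = 854/1058 = 0.80718
p₀ = P(outcome | unexposed) = 535/3285 = 0.16286
Under exogeneity and monotonicity, PNS = p₁ − p₀.
PNS = 0.80718 − 0.16286 = 0.64432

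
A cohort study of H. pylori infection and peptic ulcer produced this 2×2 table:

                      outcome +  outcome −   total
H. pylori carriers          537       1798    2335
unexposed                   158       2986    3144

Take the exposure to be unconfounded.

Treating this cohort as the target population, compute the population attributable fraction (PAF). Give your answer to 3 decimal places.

PAF ≈ 0.604

p₁ = P(outcome | exposed) = 537/2335 = 0.22998
p₀ = P(outcome | unexposed) = 158/3144 = 0.050254
Exposure prevalence π = 2335/5479 = 0.42617; overall risk P(Y=1) = 0.12685.
Under exogeneity, PAF = [P(Y=1) − p₀]/P(Y=1).
PAF = (0.12685 − 0.050254) / 0.12685 ≈ 0.6038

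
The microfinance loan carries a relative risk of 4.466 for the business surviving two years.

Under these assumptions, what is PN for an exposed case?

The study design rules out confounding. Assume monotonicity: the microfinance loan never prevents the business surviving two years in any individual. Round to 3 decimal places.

PN ≈ 0.776

Under exogeneity and monotonicity, PN = (RR − 1) / RR = 1 − 1/RR.
PN = (4.466 − 1) / 4.466 = 3.466 / 4.466 ≈ 0.7761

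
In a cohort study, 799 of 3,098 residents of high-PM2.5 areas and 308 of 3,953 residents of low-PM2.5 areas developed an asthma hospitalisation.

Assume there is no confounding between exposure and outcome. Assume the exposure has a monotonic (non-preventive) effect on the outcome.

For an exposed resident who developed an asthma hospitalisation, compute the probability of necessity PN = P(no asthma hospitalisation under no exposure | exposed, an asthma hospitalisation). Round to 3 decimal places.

p₁ = P(outcome | exposed) = 799/3098 = 0.25791
p₀ = P(outcome | unexposed) = 308/3953 = 0.077916
Under exogeneity and monotonicity, PN = (p₁ − p₀) / p₁.
PN = (0.25791 − 0.077916) / 0.25791 = 0.17999 / 0.25791 ≈ 0.6979

PN ≈ 0.698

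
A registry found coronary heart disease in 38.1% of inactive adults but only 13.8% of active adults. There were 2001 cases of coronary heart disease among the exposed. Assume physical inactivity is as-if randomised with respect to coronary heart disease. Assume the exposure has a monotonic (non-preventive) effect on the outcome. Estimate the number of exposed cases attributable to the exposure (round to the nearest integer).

p₁ = 0.381, p₀ = 0.138.
PN = (p₁ − p₀)/p₁ = (0.381 − 0.138) / 0.381 ≈ 0.63780.
Attributable cases ≈ PN × (exposed cases) = 0.63780 × 2001 ≈ 1276.23.

about 1276 cases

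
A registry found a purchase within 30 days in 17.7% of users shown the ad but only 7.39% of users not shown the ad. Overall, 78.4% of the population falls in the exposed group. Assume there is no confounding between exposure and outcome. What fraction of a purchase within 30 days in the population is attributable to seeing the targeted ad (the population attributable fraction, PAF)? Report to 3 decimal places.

p₁ = 0.177, p₀ = 0.0739.
Overall risk P(Y=1) = π·p₁ + (1−π)·p₀ = 0.784×0.177 + 0.216×0.0739 = 0.15473.
Under exogeneity, PAF = [P(Y=1) − p₀] / P(Y=1).
PAF = (0.15473 − 0.0739) / 0.15473 ≈ 0.5224

PAF ≈ 0.522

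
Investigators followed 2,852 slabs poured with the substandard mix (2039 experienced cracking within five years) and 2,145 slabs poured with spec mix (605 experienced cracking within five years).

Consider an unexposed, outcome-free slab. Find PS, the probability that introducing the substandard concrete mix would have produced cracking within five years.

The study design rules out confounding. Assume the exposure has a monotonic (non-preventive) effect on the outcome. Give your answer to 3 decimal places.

PS ≈ 0.603

p₁ = P(outcome | exposed) = 2039/2852 = 0.71494
p₀ = P(outcome | unexposed) = 605/2145 = 0.28205
Under exogeneity and monotonicity, PS = (p₁ − p₀) / (1 − p₀).
PS = (0.71494 − 0.28205) / (1 − 0.28205) = 0.43289 / 0.71795 ≈ 0.6029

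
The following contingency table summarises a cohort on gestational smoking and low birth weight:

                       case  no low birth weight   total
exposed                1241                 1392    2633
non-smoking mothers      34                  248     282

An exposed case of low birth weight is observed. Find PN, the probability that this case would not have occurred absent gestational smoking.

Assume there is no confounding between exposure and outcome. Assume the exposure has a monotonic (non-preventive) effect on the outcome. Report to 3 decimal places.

p₁ = P(outcome | exposed) = 1241/2633 = 0.47133
p₀ = P(outcome | unexposed) = 34/282 = 0.12057
Under exogeneity and monotonicity, PN = (p₁ − p₀)/p₁.
PN = (0.47133 − 0.12057) / 0.47133 ≈ 0.7442

PN ≈ 0.744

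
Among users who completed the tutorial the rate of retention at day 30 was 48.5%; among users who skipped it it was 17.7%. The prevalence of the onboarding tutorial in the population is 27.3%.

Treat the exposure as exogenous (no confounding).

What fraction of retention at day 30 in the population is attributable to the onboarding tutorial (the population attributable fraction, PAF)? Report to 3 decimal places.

p₁ = 0.485, p₀ = 0.177.
Overall risk P(Y=1) = π·p₁ + (1−π)·p₀ = 0.273×0.485 + 0.727×0.177 = 0.26108.
Under exogeneity, PAF = [P(Y=1) − p₀] / P(Y=1).
PAF = (0.26108 − 0.177) / 0.26108 ≈ 0.3221

PAF ≈ 0.322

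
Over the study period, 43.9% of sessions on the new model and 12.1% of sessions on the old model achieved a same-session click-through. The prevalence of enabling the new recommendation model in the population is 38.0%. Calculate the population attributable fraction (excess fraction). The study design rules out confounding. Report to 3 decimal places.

PAF ≈ 0.500

p₁ = 0.439, p₀ = 0.121.
Overall risk P(Y=1) = π·p₁ + (1−π)·p₀ = 0.38×0.439 + 0.62×0.121 = 0.24184.
Under exogeneity, PAF = [P(Y=1) − p₀] / P(Y=1).
PAF = (0.24184 − 0.121) / 0.24184 ≈ 0.4997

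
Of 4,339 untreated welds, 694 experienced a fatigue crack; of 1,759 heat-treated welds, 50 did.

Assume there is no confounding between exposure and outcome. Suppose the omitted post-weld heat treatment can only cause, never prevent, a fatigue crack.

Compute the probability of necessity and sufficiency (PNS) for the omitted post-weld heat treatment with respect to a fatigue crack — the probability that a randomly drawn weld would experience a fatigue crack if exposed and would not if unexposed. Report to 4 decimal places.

PNS ≈ 0.1315

p₁ = P(outcome | exposed) = 694/4339 = 0.15994
p₀ = P(outcome | unexposed) = 50/1759 = 0.028425
Under exogeneity and monotonicity, PNS = p₁ − p₀.
PNS = 0.15994 − 0.028425 = 0.13152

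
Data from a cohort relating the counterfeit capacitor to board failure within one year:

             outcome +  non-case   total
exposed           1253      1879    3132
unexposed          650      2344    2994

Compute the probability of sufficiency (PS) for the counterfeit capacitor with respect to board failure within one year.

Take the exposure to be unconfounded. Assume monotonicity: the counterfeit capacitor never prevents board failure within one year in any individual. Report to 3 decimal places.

PS ≈ 0.234

p₁ = P(outcome | exposed) = 1253/3132 = 0.40006
p₀ = P(outcome | unexposed) = 650/2994 = 0.2171
Under exogeneity and monotonicity, PS = (p₁ − p₀)/(1 − p₀).
PS = (0.40006 − 0.2171) / 0.7829 ≈ 0.2337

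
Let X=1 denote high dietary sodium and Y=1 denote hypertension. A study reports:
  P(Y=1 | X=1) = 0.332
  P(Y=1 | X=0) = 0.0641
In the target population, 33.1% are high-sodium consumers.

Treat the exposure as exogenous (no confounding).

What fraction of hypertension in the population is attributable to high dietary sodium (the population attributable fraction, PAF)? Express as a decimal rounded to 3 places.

PAF ≈ 0.580

Let p₁ = 0.332, p₀ = 0.0641.
Overall risk P(Y=1) = π·p₁ + (1−π)·p₀ = 0.331×0.332 + 0.669×0.0641 = 0.15277.
Under exogeneity, PAF = [P(Y=1) − p₀] / P(Y=1).
PAF = (0.15277 − 0.0641) / 0.15277 ≈ 0.5804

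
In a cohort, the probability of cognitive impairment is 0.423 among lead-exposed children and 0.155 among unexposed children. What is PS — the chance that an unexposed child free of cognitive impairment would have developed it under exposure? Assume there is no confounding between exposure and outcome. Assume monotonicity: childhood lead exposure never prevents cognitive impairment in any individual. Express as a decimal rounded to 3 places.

Let p₁ = 0.423, p₀ = 0.155.
Under exogeneity and monotonicity, PS = (p₁ − p₀) / (1 − p₀).
PS = (0.423 − 0.155) / (1 − 0.155) = 0.268 / 0.845 ≈ 0.3172

PS ≈ 0.317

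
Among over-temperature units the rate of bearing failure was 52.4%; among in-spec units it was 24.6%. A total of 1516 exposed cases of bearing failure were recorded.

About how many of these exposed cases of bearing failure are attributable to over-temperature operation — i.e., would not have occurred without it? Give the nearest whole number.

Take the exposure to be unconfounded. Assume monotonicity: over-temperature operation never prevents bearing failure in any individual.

p₁ = 0.524, p₀ = 0.246.
PN = (p₁ − p₀)/p₁ = (0.524 − 0.246) / 0.524 ≈ 0.53053.
Attributable cases ≈ PN × (exposed cases) = 0.53053 × 1516 ≈ 804.29.

about 804 cases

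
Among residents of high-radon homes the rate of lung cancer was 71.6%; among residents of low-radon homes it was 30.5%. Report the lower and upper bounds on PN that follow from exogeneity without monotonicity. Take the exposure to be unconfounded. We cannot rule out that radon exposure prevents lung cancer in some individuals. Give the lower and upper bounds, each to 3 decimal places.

p₁ = 0.716, p₀ = 0.305.
Under exogeneity alone the bounds on PN are max{0,(p₁−p₀)/p₁} ≤ PN ≤ min{1,(1−p₀)/p₁}.
  lower = (p₁ − p₀)/p₁ = 0.411 / 0.716 ≈ 0.5740
  upper = min{1, (1 − p₀)/p₁} = 0.695 / 0.716 ≈ 0.9707

0.574 ≤ PN ≤ 0.971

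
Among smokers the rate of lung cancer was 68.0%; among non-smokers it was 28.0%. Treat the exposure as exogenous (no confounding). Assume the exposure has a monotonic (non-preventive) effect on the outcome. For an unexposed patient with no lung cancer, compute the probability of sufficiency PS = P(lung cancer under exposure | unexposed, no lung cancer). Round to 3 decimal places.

PS ≈ 0.556

p₁ = 0.68, p₀ = 0.28.
Under exogeneity and monotonicity, PS = (p₁ − p₀) / (1 − p₀).
PS = (0.68 − 0.28) / (1 − 0.28) = 0.4 / 0.72 ≈ 0.5556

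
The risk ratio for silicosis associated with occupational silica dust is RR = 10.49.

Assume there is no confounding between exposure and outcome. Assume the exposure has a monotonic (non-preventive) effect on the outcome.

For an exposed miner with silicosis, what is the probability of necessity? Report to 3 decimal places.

PN ≈ 0.905

Under exogeneity and monotonicity, PN = (RR − 1) / RR = 1 − 1/RR.
PN = (10.49 − 1) / 10.49 = 9.49 / 10.49 ≈ 0.9047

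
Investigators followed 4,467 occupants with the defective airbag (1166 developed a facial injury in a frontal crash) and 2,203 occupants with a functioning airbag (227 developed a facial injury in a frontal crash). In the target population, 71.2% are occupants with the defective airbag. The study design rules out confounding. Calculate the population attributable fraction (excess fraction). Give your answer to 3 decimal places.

PAF ≈ 0.522

p₁ = P(outcome | exposed) = 1166/4467 = 0.26103
p₀ = P(outcome | unexposed) = 227/2203 = 0.10304
Overall risk P(Y=1) = π·p₁ + (1−π)·p₀ = 0.712×0.26103 + 0.288×0.10304 = 0.21553.
Under exogeneity, PAF = [P(Y=1) − p₀] / P(Y=1).
PAF = (0.21553 − 0.10304) / 0.21553 ≈ 0.5219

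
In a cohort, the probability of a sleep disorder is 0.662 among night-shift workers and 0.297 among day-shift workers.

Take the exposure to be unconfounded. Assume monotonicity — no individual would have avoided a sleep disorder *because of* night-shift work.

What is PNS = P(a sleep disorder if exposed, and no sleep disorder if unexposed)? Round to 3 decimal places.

Let p₁ = 0.662, p₀ = 0.297.
Under exogeneity and monotonicity, PNS = p₁ − p₀.
PNS = 0.662 − 0.297 = 0.365

PNS ≈ 0.365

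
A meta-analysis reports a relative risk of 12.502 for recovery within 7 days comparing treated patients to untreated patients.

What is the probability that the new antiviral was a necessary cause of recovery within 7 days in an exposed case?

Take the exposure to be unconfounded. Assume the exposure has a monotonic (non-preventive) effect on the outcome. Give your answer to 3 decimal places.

PN ≈ 0.920

Under exogeneity and monotonicity, PN = (RR − 1) / RR = 1 − 1/RR.
PN = (12.502 − 1) / 12.502 = 11.5 / 12.502 ≈ 0.9200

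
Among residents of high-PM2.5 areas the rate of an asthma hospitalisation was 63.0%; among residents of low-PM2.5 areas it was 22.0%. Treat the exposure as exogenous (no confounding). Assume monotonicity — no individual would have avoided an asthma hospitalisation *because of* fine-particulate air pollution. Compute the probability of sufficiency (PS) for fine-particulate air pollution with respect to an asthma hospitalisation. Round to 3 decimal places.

PS ≈ 0.526

p₁ = 0.63, p₀ = 0.22.
Under exogeneity and monotonicity, PS = (p₁ − p₀) / (1 − p₀).
PS = (0.63 − 0.22) / (1 − 0.22) = 0.41 / 0.78 ≈ 0.5256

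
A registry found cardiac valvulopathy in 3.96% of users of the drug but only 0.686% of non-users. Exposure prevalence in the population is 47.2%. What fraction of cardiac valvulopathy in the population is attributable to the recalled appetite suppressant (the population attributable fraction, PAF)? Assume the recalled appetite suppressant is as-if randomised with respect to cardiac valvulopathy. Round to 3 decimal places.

p₁ = 0.0396, p₀ = 0.00686.
Overall risk P(Y=1) = π·p₁ + (1−π)·p₀ = 0.472×0.0396 + 0.528×0.00686 = 0.022313.
Under exogeneity, PAF = [P(Y=1) − p₀] / P(Y=1).
PAF = (0.022313 − 0.00686) / 0.022313 ≈ 0.6926

PAF ≈ 0.693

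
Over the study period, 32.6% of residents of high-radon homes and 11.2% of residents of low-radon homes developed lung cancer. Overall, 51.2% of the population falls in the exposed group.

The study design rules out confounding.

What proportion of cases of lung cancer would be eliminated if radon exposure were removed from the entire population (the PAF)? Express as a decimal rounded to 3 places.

p₁ = 0.326, p₀ = 0.112.
Overall risk P(Y=1) = π·p₁ + (1−π)·p₀ = 0.512×0.326 + 0.488×0.112 = 0.22157.
Under exogeneity, PAF = [P(Y=1) − p₀] / P(Y=1).
PAF = (0.22157 − 0.112) / 0.22157 ≈ 0.4945

PAF ≈ 0.495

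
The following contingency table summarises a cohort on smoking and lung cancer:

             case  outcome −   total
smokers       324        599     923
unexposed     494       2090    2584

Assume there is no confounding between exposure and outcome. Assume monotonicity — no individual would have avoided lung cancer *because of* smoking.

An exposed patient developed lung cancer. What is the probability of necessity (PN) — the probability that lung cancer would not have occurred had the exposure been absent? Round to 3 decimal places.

PN ≈ 0.455

p₁ = P(outcome | exposed) = 324/923 = 0.35103
p₀ = P(outcome | unexposed) = 494/2584 = 0.19118
Under exogeneity and monotonicity, PN = (p₁ − p₀) / p₁.
PN = (0.35103 − 0.19118) / 0.35103 = 0.15985 / 0.35103 ≈ 0.4554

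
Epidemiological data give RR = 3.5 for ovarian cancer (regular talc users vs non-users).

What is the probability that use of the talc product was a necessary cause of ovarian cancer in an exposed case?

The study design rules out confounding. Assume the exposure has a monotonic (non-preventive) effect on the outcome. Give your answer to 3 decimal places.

PN ≈ 0.714

Under exogeneity and monotonicity, PN = (RR − 1) / RR = 1 − 1/RR.
PN = (3.5 − 1) / 3.5 = 2.5 / 3.5 ≈ 0.7143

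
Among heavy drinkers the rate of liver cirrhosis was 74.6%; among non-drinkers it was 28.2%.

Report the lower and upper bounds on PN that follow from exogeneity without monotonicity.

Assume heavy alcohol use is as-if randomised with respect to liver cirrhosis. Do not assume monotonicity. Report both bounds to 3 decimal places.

p₁ = 0.746, p₀ = 0.282.
Under exogeneity alone the bounds on PN are max{0,(p₁−p₀)/p₁} ≤ PN ≤ min{1,(1−p₀)/p₁}.
  lower = (p₁ − p₀)/p₁ = 0.464 / 0.746 ≈ 0.6220
  upper = min{1, (1 − p₀)/p₁} = 0.718 / 0.746 ≈ 0.9625

0.622 ≤ PN ≤ 0.962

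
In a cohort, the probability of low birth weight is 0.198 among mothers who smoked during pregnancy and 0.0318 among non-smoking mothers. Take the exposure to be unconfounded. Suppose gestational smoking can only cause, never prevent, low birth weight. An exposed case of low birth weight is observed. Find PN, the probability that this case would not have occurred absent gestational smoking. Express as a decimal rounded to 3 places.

PN ≈ 0.839

Let p₁ = 0.198, p₀ = 0.0318.
Under exogeneity and monotonicity, PN = (p₁ − p₀) / p₁.
PN = (0.198 − 0.0318) / 0.198 = 0.1662 / 0.198 ≈ 0.8394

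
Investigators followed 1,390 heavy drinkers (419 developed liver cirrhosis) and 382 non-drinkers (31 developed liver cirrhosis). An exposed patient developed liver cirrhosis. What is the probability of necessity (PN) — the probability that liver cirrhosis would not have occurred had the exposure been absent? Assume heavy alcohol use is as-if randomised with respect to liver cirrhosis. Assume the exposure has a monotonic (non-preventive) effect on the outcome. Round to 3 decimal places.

PN ≈ 0.731

p₁ = P(outcome | exposed) = 419/1390 = 0.30144
p₀ = P(outcome | unexposed) = 31/382 = 0.081152
Under exogeneity and monotonicity, PN = (p₁ − p₀) / p₁.
PN = (0.30144 − 0.081152) / 0.30144 = 0.22029 / 0.30144 ≈ 0.7308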